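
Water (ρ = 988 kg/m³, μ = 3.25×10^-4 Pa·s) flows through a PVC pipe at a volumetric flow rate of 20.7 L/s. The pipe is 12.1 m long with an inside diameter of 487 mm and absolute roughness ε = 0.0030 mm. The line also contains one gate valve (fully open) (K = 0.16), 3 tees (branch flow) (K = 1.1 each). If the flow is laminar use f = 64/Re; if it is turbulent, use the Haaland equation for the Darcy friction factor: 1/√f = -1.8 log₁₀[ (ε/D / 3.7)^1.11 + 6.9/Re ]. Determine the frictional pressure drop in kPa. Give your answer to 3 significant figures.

ΔP ≈ 0.0236 kPa

Q = 20.7 L/s = 20.7/1000 = 0.0207 m³/s.
Cross-sectional area A = πD²/4 = π(0.487)²/4 = 0.1863 m²; mean velocity V = Q/A = 0.0207/0.1863 = 0.1111 m/s.
Reynolds number Re = ρVD/μ = 988 · 0.1111 · 0.487 / 0.000325 = 1.645e+05.
Re > 4000 → turbulent. Relative roughness ε/D = 3e-06/0.487 = 6.16e-06. Haaland: 1/√f = -1.8 log₁₀[(6.16e-06/3.7)^1.11 + 6.9/1.645e+05] = -1.8 log₁₀[3.85e-07 + 4.19e-05] = 7.872, so f = 0.01614.
Total minor-loss coefficient ΣK = 1·0.16 + 3·1.1 = 3.46.
ΔP = [f·L/D + ΣK]·(ρV²/2) = [0.01614·12.1/0.487 + 3.46]·(988·0.1111²/2) = [0.4009 + 3.46]·6.101 = 23.55 Pa.
ΔP = 23.55 Pa = 0.0236 kPa.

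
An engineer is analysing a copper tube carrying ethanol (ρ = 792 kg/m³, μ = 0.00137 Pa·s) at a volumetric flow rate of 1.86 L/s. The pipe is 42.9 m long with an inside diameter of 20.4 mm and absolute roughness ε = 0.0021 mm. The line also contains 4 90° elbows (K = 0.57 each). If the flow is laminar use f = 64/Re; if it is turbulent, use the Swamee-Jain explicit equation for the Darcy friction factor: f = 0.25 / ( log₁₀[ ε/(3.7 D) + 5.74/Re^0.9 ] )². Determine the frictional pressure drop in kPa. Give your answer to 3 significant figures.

ΔP ≈ 567 kPa

Q = 1.86 L/s = 1.86/1000 = 0.00186 m³/s.
Cross-sectional area A = πD²/4 = π(0.0204)²/4 = 0.0003269 m²; mean velocity V = Q/A = 0.00186/0.0003269 = 5.691 m/s.
Reynolds number Re = ρVD/μ = 792 · 5.691 · 0.0204 / 0.00137 = 6.711e+04.
Re > 4000 → turbulent. Relative roughness ε/D = 2.1e-06/0.0204 = 0.000103. Swamee-Jain: f = 0.25/(log₁₀[0.000103/3.7 + 5.74/6.711e+04^0.9])² = 0.25/(log₁₀[2.78e-05 + 0.00026])² = 0.25/(-3.541)² = 0.01994.
Total minor-loss coefficient ΣK = 4·0.57 = 2.28.
ΔP = [f·L/D + ΣK]·(ρV²/2) = [0.01994·42.9/0.0204 + 2.28]·(792·5.691²/2) = [41.93 + 2.28]·1.282e+04 = 5.669e+05 Pa.
ΔP = 5.669e+05 Pa = 567 kPa.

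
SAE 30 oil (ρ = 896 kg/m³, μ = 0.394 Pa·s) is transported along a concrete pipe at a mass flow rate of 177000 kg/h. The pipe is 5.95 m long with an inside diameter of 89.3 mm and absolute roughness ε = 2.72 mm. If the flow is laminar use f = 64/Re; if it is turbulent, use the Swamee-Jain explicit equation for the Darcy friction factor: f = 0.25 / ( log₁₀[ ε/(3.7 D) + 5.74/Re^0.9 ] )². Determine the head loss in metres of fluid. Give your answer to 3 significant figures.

ṁ = 177000 kg/h = 177000/3600 = 49.17 kg/s.
A = πD²/4 = π(0.0893)²/4 = 0.006263 m²; mean velocity V = ṁ/(ρA) = 49.17/(896 · 0.006263) = 8.761 m/s.
Reynolds number Re = ρVD/μ = 896 · 8.761 · 0.0893 / 0.394 = 1779.
Re < 2300 → laminar flow, so f = 64/Re = 64/1779 = 0.03597 (the turbulent correlation is not needed).
Darcy-Weisbach: ΔP = f(L/D)(ρV²/2) = 0.03597·(5.95/0.0893)·(896·8.761²/2) = 0.03597·66.63·3.439e+04 = 8.242e+04 Pa.
Head loss h_f = ΔP/(ρg) = 8.242e+04/(896·9.81) = 9.38 m.

h_f ≈ 9.38 m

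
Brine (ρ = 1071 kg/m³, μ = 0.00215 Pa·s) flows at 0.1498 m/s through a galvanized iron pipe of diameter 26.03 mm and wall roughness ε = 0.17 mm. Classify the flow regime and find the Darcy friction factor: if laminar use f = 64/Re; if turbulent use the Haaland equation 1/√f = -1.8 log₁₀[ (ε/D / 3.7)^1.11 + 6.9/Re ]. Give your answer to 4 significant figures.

Re = ρVD/μ = 1071·0.1498·0.02603/0.00215 = 1942.
Re < 2300 → laminar, so f = 64/Re = 0.03295 (roughness is irrelevant in laminar flow).

f ≈ 0.03295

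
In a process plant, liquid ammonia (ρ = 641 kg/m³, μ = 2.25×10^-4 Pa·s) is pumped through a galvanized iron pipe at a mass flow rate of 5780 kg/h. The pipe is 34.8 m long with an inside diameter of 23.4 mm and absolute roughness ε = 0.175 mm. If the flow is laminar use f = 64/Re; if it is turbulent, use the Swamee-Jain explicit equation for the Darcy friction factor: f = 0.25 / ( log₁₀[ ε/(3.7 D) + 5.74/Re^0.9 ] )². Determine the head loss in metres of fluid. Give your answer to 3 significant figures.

ṁ = 5780 kg/h = 5780/3600 = 1.606 kg/s.
A = πD²/4 = π(0.0234)²/4 = 0.0004301 m²; mean velocity V = ṁ/(ρA) = 1.606/(641 · 0.0004301) = 5.824 m/s.
Reynolds number Re = ρVD/μ = 641 · 5.824 · 0.0234 / 0.000225 = 3.883e+05.
Re > 4000 → turbulent. Relative roughness ε/D = 0.000175/0.0234 = 0.00748. Swamee-Jain: f = 0.25/(log₁₀[0.00748/3.7 + 5.74/3.883e+05^0.9])² = 0.25/(log₁₀[0.00202 + 5.35e-05])² = 0.25/(-2.683)² = 0.03473.
Darcy-Weisbach: ΔP = f(L/D)(ρV²/2) = 0.03473·(34.8/0.0234)·(641·5.824²/2) = 0.03473·1487·1.087e+04 = 5.615e+05 Pa.
Head loss h_f = ΔP/(ρg) = 5.615e+05/(641·9.81) = 89.3 m.

h_f ≈ 89.3 m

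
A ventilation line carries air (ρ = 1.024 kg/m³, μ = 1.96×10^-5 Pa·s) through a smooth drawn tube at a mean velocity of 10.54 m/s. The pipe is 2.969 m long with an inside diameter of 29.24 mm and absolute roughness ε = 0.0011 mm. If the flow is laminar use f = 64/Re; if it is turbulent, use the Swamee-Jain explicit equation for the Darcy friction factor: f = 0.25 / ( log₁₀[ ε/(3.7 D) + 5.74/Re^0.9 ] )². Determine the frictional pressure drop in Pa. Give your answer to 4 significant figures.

Reynolds number Re = ρVD/μ = 1.024 · 10.54 · 0.02924 / 1.96e-05 = 1.61e+04.
Re > 4000 → turbulent. Relative roughness ε/D = 1.1e-06/0.02924 = 3.76e-05. Swamee-Jain: f = 0.25/(log₁₀[3.76e-05/3.7 + 5.74/1.61e+04^0.9])² = 0.25/(log₁₀[1.02e-05 + 0.000939])² = 0.25/(-3.023)² = 0.02736.
Darcy-Weisbach: ΔP = f(L/D)(ρV²/2) = 0.02736·(2.969/0.02924)·(1.024·10.54²/2) = 0.02736·101.5·56.88 = 158 Pa.

ΔP ≈ 158.0 Pa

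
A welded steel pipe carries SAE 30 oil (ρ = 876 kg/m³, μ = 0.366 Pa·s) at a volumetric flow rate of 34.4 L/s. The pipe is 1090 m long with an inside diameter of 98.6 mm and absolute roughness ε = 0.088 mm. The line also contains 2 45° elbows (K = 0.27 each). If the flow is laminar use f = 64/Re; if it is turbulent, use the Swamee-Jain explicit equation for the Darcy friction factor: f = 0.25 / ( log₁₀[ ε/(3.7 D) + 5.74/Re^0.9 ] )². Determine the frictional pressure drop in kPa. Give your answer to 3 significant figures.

Q = 34.4 L/s = 34.4/1000 = 0.0344 m³/s.
Cross-sectional area A = πD²/4 = π(0.0986)²/4 = 0.007636 m²; mean velocity V = Q/A = 0.0344/0.007636 = 4.505 m/s.
Reynolds number Re = ρVD/μ = 876 · 4.505 · 0.0986 / 0.366 = 1063.
Re < 2300 → laminar flow, so f = 64/Re = 64/1063 = 0.0602 (the turbulent correlation is not needed).
Total minor-loss coefficient ΣK = 2·0.27 = 0.54.
ΔP = [f·L/D + ΣK]·(ρV²/2) = [0.0602·1090/0.0986 + 0.54]·(876·4.505²/2) = [665.4 + 0.54]·8890 = 5.921e+06 Pa.
ΔP = 5.921e+06 Pa = 5920 kPa.

ΔP ≈ 5920 kPa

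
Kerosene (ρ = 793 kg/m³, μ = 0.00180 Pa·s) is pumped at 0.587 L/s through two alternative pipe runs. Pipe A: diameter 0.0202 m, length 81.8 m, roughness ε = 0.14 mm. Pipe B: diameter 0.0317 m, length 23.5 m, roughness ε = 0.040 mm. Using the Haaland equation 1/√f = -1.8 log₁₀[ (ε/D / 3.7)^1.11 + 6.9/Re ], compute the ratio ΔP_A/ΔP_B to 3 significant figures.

Pipe A: V = Q/A = 0.000587/0.0003205 = 1.832 m/s; Re = 1.63e+04; ε/D = 0.00693; Haaland → f = 0.03758; ΔP_A = f(L/D)(ρV²/2) = 2.024e+05 Pa.
Pipe B: V = Q/A = 0.000587/0.0007892 = 0.7438 m/s; Re = 1.039e+04; ε/D = 0.00126; Haaland → f = 0.03225; ΔP_B = f(L/D)(ρV²/2) = 5243 Pa.
ΔP_A/ΔP_B = 2.024e+05/5243 = 38.6.

ΔP_A/ΔP_B ≈ 38.6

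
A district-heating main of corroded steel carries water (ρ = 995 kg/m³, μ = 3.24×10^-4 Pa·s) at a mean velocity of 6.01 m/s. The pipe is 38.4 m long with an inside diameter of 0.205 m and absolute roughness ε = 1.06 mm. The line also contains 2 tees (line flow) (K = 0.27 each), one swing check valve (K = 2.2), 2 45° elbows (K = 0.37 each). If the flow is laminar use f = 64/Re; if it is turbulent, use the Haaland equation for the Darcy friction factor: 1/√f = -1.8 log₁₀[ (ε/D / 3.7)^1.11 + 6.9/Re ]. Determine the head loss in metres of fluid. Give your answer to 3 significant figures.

Reynolds number Re = ρVD/μ = 995 · 6.01 · 0.205 / 0.000324 = 3.784e+06.
Re > 4000 → turbulent. Relative roughness ε/D = 0.00106/0.205 = 0.00517. Haaland: 1/√f = -1.8 log₁₀[(0.00517/3.7)^1.11 + 6.9/3.784e+06] = -1.8 log₁₀[0.000678 + 1.82e-06] = 5.701, so f = 0.03076.
Total minor-loss coefficient ΣK = 2·0.27 + 1·2.2 + 2·0.37 = 3.48.
ΔP = [f·L/D + ΣK]·(ρV²/2) = [0.03076·38.4/0.205 + 3.48]·(995·6.01²/2) = [5.762 + 3.48]·1.797e+04 = 1.661e+05 Pa.
Head loss h_f = ΔP/(ρg) = 1.661e+05/(995·9.81) = 17.0 m.

h_f ≈ 17.0 m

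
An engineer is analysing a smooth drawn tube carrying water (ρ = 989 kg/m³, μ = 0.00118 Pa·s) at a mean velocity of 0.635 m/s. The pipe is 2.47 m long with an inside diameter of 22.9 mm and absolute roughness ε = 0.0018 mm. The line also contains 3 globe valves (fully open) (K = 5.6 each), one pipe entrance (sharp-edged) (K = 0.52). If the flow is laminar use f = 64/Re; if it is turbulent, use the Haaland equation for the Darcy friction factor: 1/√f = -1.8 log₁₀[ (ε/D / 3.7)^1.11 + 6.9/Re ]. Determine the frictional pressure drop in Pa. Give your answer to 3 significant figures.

Reynolds number Re = ρVD/μ = 989 · 0.635 · 0.0229 / 0.00118 = 1.219e+04.
Re > 4000 → turbulent. Relative roughness ε/D = 1.8e-06/0.0229 = 7.86e-05. Haaland: 1/√f = -1.8 log₁₀[(7.86e-05/3.7)^1.11 + 6.9/1.219e+04] = -1.8 log₁₀[6.5e-06 + 0.000566] = 5.836, so f = 0.02936.
Total minor-loss coefficient ΣK = 3·5.6 + 1·0.52 = 17.3.
ΔP = [f·L/D + ΣK]·(ρV²/2) = [0.02936·2.47/0.0229 + 17.3]·(989·0.635²/2) = [3.167 + 17.3]·199.4 = 4085 Pa.

ΔP ≈ 4090 Pa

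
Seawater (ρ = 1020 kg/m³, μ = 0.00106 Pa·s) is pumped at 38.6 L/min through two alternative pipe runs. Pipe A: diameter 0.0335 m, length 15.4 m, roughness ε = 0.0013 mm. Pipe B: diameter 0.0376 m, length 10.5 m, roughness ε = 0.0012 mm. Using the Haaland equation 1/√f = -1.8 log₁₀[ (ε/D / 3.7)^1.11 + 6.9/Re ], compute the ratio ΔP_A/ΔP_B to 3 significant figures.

ΔP_A/ΔP_B ≈ 2.54

Pipe A: V = Q/A = 0.0006433/0.0008814 = 0.7299 m/s; Re = 2.353e+04; ε/D = 3.88e-05; Haaland → f = 0.02479; ΔP_A = f(L/D)(ρV²/2) = 3096 Pa.
Pipe B: V = Q/A = 0.0006433/0.00111 = 0.5794 m/s; Re = 2.096e+04; ε/D = 3.19e-05; Haaland → f = 0.02549; ΔP_B = f(L/D)(ρV²/2) = 1219 Pa.
ΔP_A/ΔP_B = 3096/1219 = 2.54.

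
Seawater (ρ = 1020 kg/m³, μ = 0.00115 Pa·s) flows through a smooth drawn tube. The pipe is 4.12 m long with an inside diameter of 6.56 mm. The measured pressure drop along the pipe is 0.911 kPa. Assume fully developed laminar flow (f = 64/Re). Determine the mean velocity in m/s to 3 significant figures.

V ≈ 0.259 m/s

For laminar flow, f = 64/Re with Re = ρVD/μ, so Darcy-Weisbach reduces to ΔP = 32μLV/D². Solving for V: V = ΔP·D²/(32μL) = 911·(0.00656)²/(32·0.00115·4.12) = 0.2586 m/s.
Check: Re = ρVD/μ = 1020·0.2586·0.00656/0.00115 = 1504 < 2300, so the laminar assumption holds.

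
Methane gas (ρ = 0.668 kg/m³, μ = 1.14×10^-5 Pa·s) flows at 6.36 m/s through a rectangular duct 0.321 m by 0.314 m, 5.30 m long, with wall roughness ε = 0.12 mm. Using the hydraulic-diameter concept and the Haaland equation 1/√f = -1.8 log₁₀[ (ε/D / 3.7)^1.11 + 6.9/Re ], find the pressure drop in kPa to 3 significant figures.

ΔP ≈ 0.00431 kPa

Hydraulic diameter D_h = 4A/P = 4·(0.321·0.314)/(2·(0.321+0.314)) = 0.4032/1.27 = 0.3175 m.
Re = ρVD_h/μ = 0.668·6.36·0.3175/1.14e-05 = 1.183e+05.
ε/D_h = 0.00012/0.3175 = 0.000378; Haaland gives 1/√f = -1.8 log₁₀[3.72e-05+5.83e-05] = 7.236, so f = 0.0191.
ΔP = f(L/D_h)(ρV²/2) = 0.0191·5.3/0.3175·13.51 = 4.308 Pa.
ΔP = 0.00431 kPa.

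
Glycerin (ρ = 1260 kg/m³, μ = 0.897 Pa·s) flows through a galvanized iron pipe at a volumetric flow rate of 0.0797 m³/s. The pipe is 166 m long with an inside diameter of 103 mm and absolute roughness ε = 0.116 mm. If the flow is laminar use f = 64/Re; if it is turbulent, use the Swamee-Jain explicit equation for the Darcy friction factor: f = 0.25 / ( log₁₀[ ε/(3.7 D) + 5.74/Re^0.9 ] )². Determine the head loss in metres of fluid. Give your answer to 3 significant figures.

Cross-sectional area A = πD²/4 = π(0.103)²/4 = 0.008332 m²; mean velocity V = Q/A = 0.0797/0.008332 = 9.565 m/s.
Reynolds number Re = ρVD/μ = 1260 · 9.565 · 0.103 / 0.897 = 1384.
Re < 2300 → laminar flow, so f = 64/Re = 64/1384 = 0.04625 (the turbulent correlation is not needed).
Darcy-Weisbach: ΔP = f(L/D)(ρV²/2) = 0.04625·(166/0.103)·(1260·9.565²/2) = 0.04625·1612·5.764e+04 = 4.296e+06 Pa.
Head loss h_f = ΔP/(ρg) = 4.296e+06/(1260·9.81) = 348 m.

h_f ≈ 348 m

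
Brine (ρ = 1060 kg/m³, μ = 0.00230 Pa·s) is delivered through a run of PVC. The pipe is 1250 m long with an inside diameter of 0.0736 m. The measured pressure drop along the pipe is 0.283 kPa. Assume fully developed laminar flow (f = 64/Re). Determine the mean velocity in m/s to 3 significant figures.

For laminar flow, f = 64/Re with Re = ρVD/μ, so Darcy-Weisbach reduces to ΔP = 32μLV/D². Solving for V: V = ΔP·D²/(32μL) = 283·(0.0736)²/(32·0.0023·1250) = 0.01666 m/s.
Check: Re = ρVD/μ = 1060·0.01666·0.0736/0.0023 = 565.2 < 2300, so the laminar assumption holds.

V ≈ 0.0167 m/s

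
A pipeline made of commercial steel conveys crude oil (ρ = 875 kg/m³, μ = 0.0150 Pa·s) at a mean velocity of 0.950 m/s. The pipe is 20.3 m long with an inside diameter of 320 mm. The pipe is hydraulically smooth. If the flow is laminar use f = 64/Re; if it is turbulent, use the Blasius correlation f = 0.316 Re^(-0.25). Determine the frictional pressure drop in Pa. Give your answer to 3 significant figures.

Reynolds number Re = ρVD/μ = 875 · 0.95 · 0.32 / 0.015 = 1.773e+04.
Re > 4000 → turbulent. Smooth-pipe (Blasius): f = 0.316 Re^(-0.25) = 0.316/(1.773e+04)^0.25 = 0.02738.
Darcy-Weisbach: ΔP = f(L/D)(ρV²/2) = 0.02738·(20.3/0.32)·(875·0.95²/2) = 0.02738·63.44·394.8 = 685.9 Pa.

ΔP ≈ 686 Pa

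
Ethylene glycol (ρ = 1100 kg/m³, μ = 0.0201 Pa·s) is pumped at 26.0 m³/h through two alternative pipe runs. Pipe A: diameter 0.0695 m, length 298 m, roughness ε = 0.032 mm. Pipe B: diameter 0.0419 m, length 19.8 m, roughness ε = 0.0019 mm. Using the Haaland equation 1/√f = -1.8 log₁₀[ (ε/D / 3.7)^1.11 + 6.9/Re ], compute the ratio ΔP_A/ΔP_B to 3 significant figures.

Pipe A: V = Q/A = 0.007222/0.003794 = 1.904 m/s; Re = 7241; ε/D = 0.00046; Haaland → f = 0.03429; ΔP_A = f(L/D)(ρV²/2) = 2.93e+05 Pa.
Pipe B: V = Q/A = 0.007222/0.001379 = 5.238 m/s; Re = 1.201e+04; ε/D = 4.53e-05; Haaland → f = 0.02944; ΔP_B = f(L/D)(ρV²/2) = 2.099e+05 Pa.
ΔP_A/ΔP_B = 2.93e+05/2.099e+05 = 1.40.

ΔP_A/ΔP_B ≈ 1.40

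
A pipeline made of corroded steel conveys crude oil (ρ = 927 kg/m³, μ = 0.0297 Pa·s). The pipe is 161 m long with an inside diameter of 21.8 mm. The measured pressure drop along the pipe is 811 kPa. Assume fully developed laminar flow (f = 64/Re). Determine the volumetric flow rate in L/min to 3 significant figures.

Q ≈ 56.4 L/min

For laminar flow, f = 64/Re with Re = ρVD/μ, so Darcy-Weisbach reduces to ΔP = 32μLV/D². Solving for V: V = ΔP·D²/(32μL) = 8.11e+05·(0.0218)²/(32·0.0297·161) = 2.519 m/s.
Check: Re = ρVD/μ = 927·2.519·0.0218/0.0297 = 1714 < 2300, so the laminar assumption holds.
Q = V·A = 2.519·(π/4·0.0218²) = 0.0009402 m³/s = 56.4 L/min.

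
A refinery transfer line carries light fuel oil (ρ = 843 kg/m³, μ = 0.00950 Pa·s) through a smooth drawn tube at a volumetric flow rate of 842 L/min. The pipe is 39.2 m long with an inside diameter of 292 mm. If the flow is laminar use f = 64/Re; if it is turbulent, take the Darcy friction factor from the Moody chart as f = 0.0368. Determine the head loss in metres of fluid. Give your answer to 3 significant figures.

h_f ≈ 0.0111 m

Q = 842 L/min = 842/60000 = 0.01403 m³/s.
Cross-sectional area A = πD²/4 = π(0.292)²/4 = 0.06697 m²; mean velocity V = Q/A = 0.01403/0.06697 = 0.2096 m/s.
Reynolds number Re = ρVD/μ = 843 · 0.2096 · 0.292 / 0.0095 = 5430.
Re > 4000 → turbulent; use the Moody-chart value f = 0.0368.
Darcy-Weisbach: ΔP = f(L/D)(ρV²/2) = 0.0368·(39.2/0.292)·(843·0.2096²/2) = 0.0368·134.2·18.51 = 91.44 Pa.
Head loss h_f = ΔP/(ρg) = 91.44/(843·9.81) = 0.0111 m.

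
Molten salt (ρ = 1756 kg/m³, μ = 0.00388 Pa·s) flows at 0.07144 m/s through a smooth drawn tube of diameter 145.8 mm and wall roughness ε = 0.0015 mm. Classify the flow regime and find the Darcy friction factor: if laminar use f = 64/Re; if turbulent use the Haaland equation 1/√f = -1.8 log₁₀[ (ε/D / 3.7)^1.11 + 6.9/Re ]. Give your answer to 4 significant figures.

Re = ρVD/μ = 1756·0.07144·0.1458/0.00388 = 4714.
Re > 4000 → turbulent. ε/D = 1.5e-06/0.1458 = 1.03e-05; Haaland: 1/√f = -1.8 log₁₀[6.81e-07 + 0.00146] = 5.102, so f = 0.03842.

f ≈ 0.03842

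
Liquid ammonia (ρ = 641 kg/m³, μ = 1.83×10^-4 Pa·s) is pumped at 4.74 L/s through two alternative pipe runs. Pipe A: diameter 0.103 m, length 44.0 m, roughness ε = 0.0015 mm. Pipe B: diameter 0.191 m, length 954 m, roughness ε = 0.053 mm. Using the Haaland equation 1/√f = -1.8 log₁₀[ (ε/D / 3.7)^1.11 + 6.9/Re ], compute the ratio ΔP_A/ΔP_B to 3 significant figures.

ΔP_A/ΔP_B ≈ 0.834

Pipe A: V = Q/A = 0.00474/0.008332 = 0.5689 m/s; Re = 2.052e+05; ε/D = 1.46e-05; Haaland → f = 0.01551; ΔP_A = f(L/D)(ρV²/2) = 687.3 Pa.
Pipe B: V = Q/A = 0.00474/0.02865 = 0.1654 m/s; Re = 1.107e+05; ε/D = 0.000277; Haaland → f = 0.0188; ΔP_B = f(L/D)(ρV²/2) = 823.6 Pa.
ΔP_A/ΔP_B = 687.3/823.6 = 0.834.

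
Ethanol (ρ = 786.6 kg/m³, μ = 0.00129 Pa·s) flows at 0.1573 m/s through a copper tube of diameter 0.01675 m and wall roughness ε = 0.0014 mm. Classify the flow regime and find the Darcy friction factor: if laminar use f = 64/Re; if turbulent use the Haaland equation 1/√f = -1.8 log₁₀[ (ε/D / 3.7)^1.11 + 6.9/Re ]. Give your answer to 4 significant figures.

Re = ρVD/μ = 786.6·0.1573·0.01675/0.00129 = 1607.
Re < 2300 → laminar, so f = 64/Re = 0.03984 (roughness is irrelevant in laminar flow).

f ≈ 0.03984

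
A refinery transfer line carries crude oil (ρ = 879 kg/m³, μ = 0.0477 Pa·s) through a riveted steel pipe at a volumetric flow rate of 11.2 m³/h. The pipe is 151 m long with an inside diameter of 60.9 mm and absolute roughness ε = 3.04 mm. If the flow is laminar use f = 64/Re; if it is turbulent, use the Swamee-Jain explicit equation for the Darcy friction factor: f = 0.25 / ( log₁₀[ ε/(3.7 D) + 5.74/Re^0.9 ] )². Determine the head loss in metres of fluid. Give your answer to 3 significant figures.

h_f ≈ 7.70 m

Q = 11.2 m³/h = 11.2/3600 = 0.003111 m³/s.
Cross-sectional area A = πD²/4 = π(0.0609)²/4 = 0.002913 m²; mean velocity V = Q/A = 0.003111/0.002913 = 1.068 m/s.
Reynolds number Re = ρVD/μ = 879 · 1.068 · 0.0609 / 0.0477 = 1199.
Re < 2300 → laminar flow, so f = 64/Re = 64/1199 = 0.0534 (the turbulent correlation is not needed).
Darcy-Weisbach: ΔP = f(L/D)(ρV²/2) = 0.0534·(151/0.0609)·(879·1.068²/2) = 0.0534·2479·501.3 = 6.637e+04 Pa.
Head loss h_f = ΔP/(ρg) = 6.637e+04/(879·9.81) = 7.70 m.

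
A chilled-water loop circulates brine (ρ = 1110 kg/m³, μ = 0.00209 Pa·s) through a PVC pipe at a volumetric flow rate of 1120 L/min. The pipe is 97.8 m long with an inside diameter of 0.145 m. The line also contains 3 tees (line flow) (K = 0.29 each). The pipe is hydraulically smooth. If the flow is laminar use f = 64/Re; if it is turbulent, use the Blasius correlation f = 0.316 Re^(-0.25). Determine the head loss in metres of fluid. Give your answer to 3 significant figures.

Q = 1120 L/min = 1120/60000 = 0.01867 m³/s.
Cross-sectional area A = πD²/4 = π(0.145)²/4 = 0.01651 m²; mean velocity V = Q/A = 0.01867/0.01651 = 1.13 m/s.
Reynolds number Re = ρVD/μ = 1110 · 1.13 · 0.145 / 0.00209 = 8.705e+04.
Re > 4000 → turbulent. Smooth-pipe (Blasius): f = 0.316 Re^(-0.25) = 0.316/(8.705e+04)^0.25 = 0.0184.
Total minor-loss coefficient ΣK = 3·0.29 = 0.87.
ΔP = [f·L/D + ΣK]·(ρV²/2) = [0.0184·97.8/0.145 + 0.87]·(1110·1.13²/2) = [12.41 + 0.87]·709.2 = 9417 Pa.
Head loss h_f = ΔP/(ρg) = 9417/(1110·9.81) = 0.865 m.

h_f ≈ 0.865 m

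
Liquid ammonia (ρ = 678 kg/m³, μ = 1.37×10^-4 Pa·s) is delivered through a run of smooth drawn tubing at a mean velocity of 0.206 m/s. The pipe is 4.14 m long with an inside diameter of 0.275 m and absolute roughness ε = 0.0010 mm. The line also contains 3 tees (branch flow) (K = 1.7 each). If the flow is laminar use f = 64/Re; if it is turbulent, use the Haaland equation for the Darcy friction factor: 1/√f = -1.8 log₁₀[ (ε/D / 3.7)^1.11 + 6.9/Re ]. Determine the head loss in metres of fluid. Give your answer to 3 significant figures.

Reynolds number Re = ρVD/μ = 678 · 0.206 · 0.275 / 0.000137 = 2.804e+05.
Re > 4000 → turbulent. Relative roughness ε/D = 1e-06/0.275 = 3.64e-06. Haaland: 1/√f = -1.8 log₁₀[(3.64e-06/3.7)^1.11 + 6.9/2.804e+05] = -1.8 log₁₀[2.15e-07 + 2.46e-05] = 8.289, so f = 0.01455.
Total minor-loss coefficient ΣK = 3·1.7 = 5.1.
ΔP = [f·L/D + ΣK]·(ρV²/2) = [0.01455·4.14/0.275 + 5.1]·(678·0.206²/2) = [0.2191 + 5.1]·14.39 = 76.52 Pa.
Head loss h_f = ΔP/(ρg) = 76.52/(678·9.81) = 0.0115 m.

h_f ≈ 0.0115 m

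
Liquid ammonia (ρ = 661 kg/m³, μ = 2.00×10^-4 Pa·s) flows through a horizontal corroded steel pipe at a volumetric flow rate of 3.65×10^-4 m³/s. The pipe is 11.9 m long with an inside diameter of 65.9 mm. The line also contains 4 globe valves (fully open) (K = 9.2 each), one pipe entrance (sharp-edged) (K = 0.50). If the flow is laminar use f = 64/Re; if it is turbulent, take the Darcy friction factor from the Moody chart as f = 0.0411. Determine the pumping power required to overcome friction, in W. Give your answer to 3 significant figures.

Cross-sectional area A = πD²/4 = π(0.0659)²/4 = 0.003411 m²; mean velocity V = Q/A = 0.000365/0.003411 = 0.107 m/s.
Reynolds number Re = ρVD/μ = 661 · 0.107 · 0.0659 / 0.0002 = 2.331e+04.
Re > 4000 → turbulent; use the Moody-chart value f = 0.0411.
Total minor-loss coefficient ΣK = 4·9.2 + 1·0.5 = 37.3.
ΔP = [f·L/D + ΣK]·(ρV²/2) = [0.0411·11.9/0.0659 + 37.3]·(661·0.107²/2) = [7.422 + 37.3]·3.785 = 169.3 Pa.
Pumping power P = QΔP = 0.000365·169.3 = 0.06178 W = 0.0618 W.

P ≈ 0.0618 W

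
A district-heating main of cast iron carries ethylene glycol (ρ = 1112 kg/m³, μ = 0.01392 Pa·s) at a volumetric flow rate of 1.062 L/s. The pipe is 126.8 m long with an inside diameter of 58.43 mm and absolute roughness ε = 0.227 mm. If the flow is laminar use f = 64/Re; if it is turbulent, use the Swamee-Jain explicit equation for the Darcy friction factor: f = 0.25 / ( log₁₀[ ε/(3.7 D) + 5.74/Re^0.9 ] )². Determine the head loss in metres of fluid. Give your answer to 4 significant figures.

h_f ≈ 0.6007 m

Q = 1.062 L/s = 1.062/1000 = 0.001062 m³/s.
Cross-sectional area A = πD²/4 = π(0.05843)²/4 = 0.002681 m²; mean velocity V = Q/A = 0.001062/0.002681 = 0.3961 m/s.
Reynolds number Re = ρVD/μ = 1112 · 0.3961 · 0.05843 / 0.0139 = 1849.
Re < 2300 → laminar flow, so f = 64/Re = 64/1849 = 0.03462 (the turbulent correlation is not needed).
Darcy-Weisbach: ΔP = f(L/D)(ρV²/2) = 0.03462·(126.8/0.05843)·(1112·0.3961²/2) = 0.03462·2170·87.22 = 6552 Pa.
Head loss h_f = ΔP/(ρg) = 6552/(1112·9.81) = 0.6007 m.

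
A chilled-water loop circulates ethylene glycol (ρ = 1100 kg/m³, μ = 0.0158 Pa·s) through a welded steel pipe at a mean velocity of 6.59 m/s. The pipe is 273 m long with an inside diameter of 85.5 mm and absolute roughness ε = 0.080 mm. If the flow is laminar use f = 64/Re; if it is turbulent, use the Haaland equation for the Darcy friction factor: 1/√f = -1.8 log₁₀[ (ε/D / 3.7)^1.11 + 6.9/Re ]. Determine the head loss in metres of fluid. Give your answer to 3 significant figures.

Reynolds number Re = ρVD/μ = 1100 · 6.59 · 0.0855 / 0.0158 = 3.923e+04.
Re > 4000 → turbulent. Relative roughness ε/D = 8e-05/0.0855 = 0.000936. Haaland: 1/√f = -1.8 log₁₀[(0.000936/3.7)^1.11 + 6.9/3.923e+04] = -1.8 log₁₀[0.000102 + 0.000176] = 6.402, so f = 0.0244.
Darcy-Weisbach: ΔP = f(L/D)(ρV²/2) = 0.0244·(273/0.0855)·(1100·6.59²/2) = 0.0244·3193·2.389e+04 = 1.861e+06 Pa.
Head loss h_f = ΔP/(ρg) = 1.861e+06/(1100·9.81) = 172 m.

h_f ≈ 172 m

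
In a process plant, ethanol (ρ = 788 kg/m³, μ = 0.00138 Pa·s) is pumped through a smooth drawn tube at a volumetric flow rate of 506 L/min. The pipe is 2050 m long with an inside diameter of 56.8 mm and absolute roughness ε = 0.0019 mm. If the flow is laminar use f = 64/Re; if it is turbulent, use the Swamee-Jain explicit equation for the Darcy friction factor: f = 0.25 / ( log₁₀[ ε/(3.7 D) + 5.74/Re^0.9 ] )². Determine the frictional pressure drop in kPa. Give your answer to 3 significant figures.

Q = 506 L/min = 506/60000 = 0.008433 m³/s.
Cross-sectional area A = πD²/4 = π(0.0568)²/4 = 0.002534 m²; mean velocity V = Q/A = 0.008433/0.002534 = 3.328 m/s.
Reynolds number Re = ρVD/μ = 788 · 3.328 · 0.0568 / 0.00138 = 1.079e+05.
Re > 4000 → turbulent. Relative roughness ε/D = 1.9e-06/0.0568 = 3.35e-05. Swamee-Jain: f = 0.25/(log₁₀[3.35e-05/3.7 + 5.74/1.079e+05^0.9])² = 0.25/(log₁₀[9.04e-06 + 0.000169])² = 0.25/(-3.748)² = 0.01779.
Darcy-Weisbach: ΔP = f(L/D)(ρV²/2) = 0.01779·(2050/0.0568)·(788·3.328²/2) = 0.01779·3.609e+04·4364 = 2.803e+06 Pa.
ΔP = 2.803e+06 Pa = 2800 kPa.

ΔP ≈ 2800 kPa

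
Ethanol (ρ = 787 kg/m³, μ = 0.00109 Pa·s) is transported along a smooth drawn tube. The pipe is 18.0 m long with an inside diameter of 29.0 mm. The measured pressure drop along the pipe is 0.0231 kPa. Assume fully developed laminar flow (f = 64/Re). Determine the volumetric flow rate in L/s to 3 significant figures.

Q ≈ 0.0204 L/s

For laminar flow, f = 64/Re with Re = ρVD/μ, so Darcy-Weisbach reduces to ΔP = 32μLV/D². Solving for V: V = ΔP·D²/(32μL) = 23.1·(0.029)²/(32·0.00109·18) = 0.03094 m/s.
Check: Re = ρVD/μ = 787·0.03094·0.029/0.00109 = 647.9 < 2300, so the laminar assumption holds.
Q = V·A = 0.03094·(π/4·0.029²) = 2.044e-05 m³/s = 0.0204 L/s.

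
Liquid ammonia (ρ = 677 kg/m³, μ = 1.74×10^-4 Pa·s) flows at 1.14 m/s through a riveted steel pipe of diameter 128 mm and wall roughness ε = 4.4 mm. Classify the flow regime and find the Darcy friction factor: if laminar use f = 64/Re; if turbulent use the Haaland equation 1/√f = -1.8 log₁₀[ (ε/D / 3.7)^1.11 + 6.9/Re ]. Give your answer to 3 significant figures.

Re = ρVD/μ = 677·1.14·0.128/0.000174 = 5.677e+05.
Re > 4000 → turbulent. ε/D = 0.0044/0.128 = 0.0344; Haaland: 1/√f = -1.8 log₁₀[0.00555 + 1.22e-05] = 4.058, so f = 0.06072.

f ≈ 0.0607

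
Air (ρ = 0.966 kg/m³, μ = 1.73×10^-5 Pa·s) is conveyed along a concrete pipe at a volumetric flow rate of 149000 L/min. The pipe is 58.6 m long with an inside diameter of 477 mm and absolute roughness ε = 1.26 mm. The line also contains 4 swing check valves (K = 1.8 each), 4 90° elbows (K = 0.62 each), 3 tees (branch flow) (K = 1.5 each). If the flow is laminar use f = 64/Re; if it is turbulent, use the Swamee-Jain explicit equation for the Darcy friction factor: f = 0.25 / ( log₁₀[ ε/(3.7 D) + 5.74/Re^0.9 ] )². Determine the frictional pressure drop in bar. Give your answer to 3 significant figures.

ΔP ≈ 0.0162 bar

Q = 149000 L/min = 149000/60000 = 2.483 m³/s.
Cross-sectional area A = πD²/4 = π(0.477)²/4 = 0.1787 m²; mean velocity V = Q/A = 2.483/0.1787 = 13.9 m/s.
Reynolds number Re = ρVD/μ = 0.966 · 13.9 · 0.477 / 1.73e-05 = 3.701e+05.
Re > 4000 → turbulent. Relative roughness ε/D = 0.00126/0.477 = 0.00264. Swamee-Jain: f = 0.25/(log₁₀[0.00264/3.7 + 5.74/3.701e+05^0.9])² = 0.25/(log₁₀[0.000714 + 5.59e-05])² = 0.25/(-3.114)² = 0.02579.
Total minor-loss coefficient ΣK = 4·1.8 + 4·0.62 + 3·1.5 = 14.2.
ΔP = [f·L/D + ΣK]·(ρV²/2) = [0.02579·58.6/0.477 + 14.2]·(0.966·13.9²/2) = [3.168 + 14.2]·93.27 = 1618 Pa.
ΔP = 1618 Pa = 0.0162 bar.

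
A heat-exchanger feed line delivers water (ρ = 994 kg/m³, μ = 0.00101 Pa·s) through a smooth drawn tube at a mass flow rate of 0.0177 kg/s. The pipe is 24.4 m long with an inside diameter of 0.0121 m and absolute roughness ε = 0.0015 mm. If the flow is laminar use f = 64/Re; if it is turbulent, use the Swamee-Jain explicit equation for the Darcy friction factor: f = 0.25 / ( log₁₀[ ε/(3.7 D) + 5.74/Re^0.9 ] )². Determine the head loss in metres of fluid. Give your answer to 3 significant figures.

A = πD²/4 = π(0.0121)²/4 = 0.000115 m²; mean velocity V = ṁ/(ρA) = 0.0177/(994 · 0.000115) = 0.1549 m/s.
Reynolds number Re = ρVD/μ = 994 · 0.1549 · 0.0121 / 0.00101 = 1844.
Re < 2300 → laminar flow, so f = 64/Re = 64/1844 = 0.03471 (the turbulent correlation is not needed).
Darcy-Weisbach: ΔP = f(L/D)(ρV²/2) = 0.03471·(24.4/0.0121)·(994·0.1549²/2) = 0.03471·2017·11.92 = 834.1 Pa.
Head loss h_f = ΔP/(ρg) = 834.1/(994·9.81) = 0.0855 m.

h_f ≈ 0.0855 m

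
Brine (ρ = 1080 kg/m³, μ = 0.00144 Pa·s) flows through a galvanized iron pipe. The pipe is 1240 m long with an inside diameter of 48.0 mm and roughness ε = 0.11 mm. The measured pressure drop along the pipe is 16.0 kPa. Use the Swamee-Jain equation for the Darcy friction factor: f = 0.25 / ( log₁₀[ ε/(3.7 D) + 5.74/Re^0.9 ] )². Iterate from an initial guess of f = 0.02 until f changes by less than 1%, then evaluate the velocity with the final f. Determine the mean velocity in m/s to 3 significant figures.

V ≈ 0.173 m/s

Rearranging Darcy-Weisbach: V = √(2·ΔP·D/(f·L·ρ)). With ε/D = 0.00011/0.048 = 0.00229, iterate starting from f = 0.02:
  f = 0.02 → V = √(2·1.6e+04·0.048/(0.02·1240·1080)) = 0.2395 m/s; Re = ρVD/μ = 8621; f → 0.03575
  f = 0.03575 → V = 0.1791 m/s; Re = 6448; f → 0.03817
  f = 0.03817 → V = 0.1733 m/s; Re = 6240; f → 0.03847
Converged (Δf/f < 1%). With the final f = 0.03847: V = √(2·1.6e+04·0.048/(0.03847·1240·1080)) = 0.1727 m/s.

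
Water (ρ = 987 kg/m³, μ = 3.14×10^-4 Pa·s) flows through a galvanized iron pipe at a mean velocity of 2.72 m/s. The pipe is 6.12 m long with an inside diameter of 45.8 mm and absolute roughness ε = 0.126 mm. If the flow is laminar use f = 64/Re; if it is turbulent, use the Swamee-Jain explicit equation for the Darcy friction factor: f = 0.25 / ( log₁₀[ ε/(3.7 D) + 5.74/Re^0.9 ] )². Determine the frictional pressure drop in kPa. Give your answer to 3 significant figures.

ΔP ≈ 12.7 kPa

Reynolds number Re = ρVD/μ = 987 · 2.72 · 0.0458 / 0.000314 = 3.916e+05.
Re > 4000 → turbulent. Relative roughness ε/D = 0.000126/0.0458 = 0.00275. Swamee-Jain: f = 0.25/(log₁₀[0.00275/3.7 + 5.74/3.916e+05^0.9])² = 0.25/(log₁₀[0.000744 + 5.31e-05])² = 0.25/(-3.099)² = 0.02604.
Darcy-Weisbach: ΔP = f(L/D)(ρV²/2) = 0.02604·(6.12/0.0458)·(987·2.72²/2) = 0.02604·133.6·3651 = 1.27e+04 Pa.
ΔP = 1.27e+04 Pa = 12.7 kPa.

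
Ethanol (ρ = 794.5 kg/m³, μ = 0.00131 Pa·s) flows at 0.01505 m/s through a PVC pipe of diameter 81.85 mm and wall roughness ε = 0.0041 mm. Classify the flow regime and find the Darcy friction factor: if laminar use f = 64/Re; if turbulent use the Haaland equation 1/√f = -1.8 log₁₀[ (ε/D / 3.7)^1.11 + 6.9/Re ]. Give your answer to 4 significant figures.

Re = ρVD/μ = 794.5·0.01505·0.08185/0.00131 = 747.1.
Re < 2300 → laminar, so f = 64/Re = 0.08566 (roughness is irrelevant in laminar flow).

f ≈ 0.08566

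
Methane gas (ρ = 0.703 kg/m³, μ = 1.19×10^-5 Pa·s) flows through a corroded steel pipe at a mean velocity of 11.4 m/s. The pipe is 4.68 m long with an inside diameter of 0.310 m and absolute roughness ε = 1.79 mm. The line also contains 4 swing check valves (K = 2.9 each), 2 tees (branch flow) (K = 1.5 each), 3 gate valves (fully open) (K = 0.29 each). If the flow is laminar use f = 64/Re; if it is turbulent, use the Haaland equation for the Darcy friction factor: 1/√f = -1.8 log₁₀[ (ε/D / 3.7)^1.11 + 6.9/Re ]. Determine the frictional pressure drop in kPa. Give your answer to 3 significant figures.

Reynolds number Re = ρVD/μ = 0.703 · 11.4 · 0.31 / 1.19e-05 = 2.088e+05.
Re > 4000 → turbulent. Relative roughness ε/D = 0.00179/0.31 = 0.00577. Haaland: 1/√f = -1.8 log₁₀[(0.00577/3.7)^1.11 + 6.9/2.088e+05] = -1.8 log₁₀[0.000767 + 3.31e-05] = 5.575, so f = 0.03218.
Total minor-loss coefficient ΣK = 4·2.9 + 2·1.5 + 3·0.29 = 15.5.
ΔP = [f·L/D + ΣK]·(ρV²/2) = [0.03218·4.68/0.31 + 15.5]·(0.703·11.4²/2) = [0.4858 + 15.5]·45.68 = 728.9 Pa.
ΔP = 728.9 Pa = 0.729 kPa.

ΔP ≈ 0.729 kPa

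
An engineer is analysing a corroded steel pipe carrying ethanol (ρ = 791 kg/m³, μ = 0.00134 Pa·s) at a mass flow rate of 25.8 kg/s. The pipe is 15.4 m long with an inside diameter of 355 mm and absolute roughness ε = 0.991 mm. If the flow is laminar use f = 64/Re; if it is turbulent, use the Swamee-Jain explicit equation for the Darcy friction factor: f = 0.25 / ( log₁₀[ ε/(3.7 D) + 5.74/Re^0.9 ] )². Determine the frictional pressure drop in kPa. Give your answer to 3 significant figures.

ΔP ≈ 0.0519 kPa

A = πD²/4 = π(0.355)²/4 = 0.09898 m²; mean velocity V = ṁ/(ρA) = 25.8/(791 · 0.09898) = 0.3295 m/s.
Reynolds number Re = ρVD/μ = 791 · 0.3295 · 0.355 / 0.00134 = 6.906e+04.
Re > 4000 → turbulent. Relative roughness ε/D = 0.000991/0.355 = 0.00279. Swamee-Jain: f = 0.25/(log₁₀[0.00279/3.7 + 5.74/6.906e+04^0.9])² = 0.25/(log₁₀[0.000754 + 0.000253])² = 0.25/(-2.997)² = 0.02784.
Darcy-Weisbach: ΔP = f(L/D)(ρV²/2) = 0.02784·(15.4/0.355)·(791·0.3295²/2) = 0.02784·43.38·42.95 = 51.87 Pa.
ΔP = 51.87 Pa = 0.0519 kPa.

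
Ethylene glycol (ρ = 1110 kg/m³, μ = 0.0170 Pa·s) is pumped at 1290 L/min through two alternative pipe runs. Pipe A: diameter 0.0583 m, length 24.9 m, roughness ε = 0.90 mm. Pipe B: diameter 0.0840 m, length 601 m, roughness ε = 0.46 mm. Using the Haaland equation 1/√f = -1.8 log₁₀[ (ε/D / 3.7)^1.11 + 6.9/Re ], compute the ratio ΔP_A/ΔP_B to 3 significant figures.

ΔP_A/ΔP_B ≈ 0.338

Pipe A: V = Q/A = 0.0215/0.002669 = 8.054 m/s; Re = 3.066e+04; ε/D = 0.0154; Haaland → f = 0.04564; ΔP_A = f(L/D)(ρV²/2) = 7.017e+05 Pa.
Pipe B: V = Q/A = 0.0215/0.005542 = 3.88 m/s; Re = 2.128e+04; ε/D = 0.00548; Haaland → f = 0.03475; ΔP_B = f(L/D)(ρV²/2) = 2.077e+06 Pa.
ΔP_A/ΔP_B = 7.017e+05/2.077e+06 = 0.338.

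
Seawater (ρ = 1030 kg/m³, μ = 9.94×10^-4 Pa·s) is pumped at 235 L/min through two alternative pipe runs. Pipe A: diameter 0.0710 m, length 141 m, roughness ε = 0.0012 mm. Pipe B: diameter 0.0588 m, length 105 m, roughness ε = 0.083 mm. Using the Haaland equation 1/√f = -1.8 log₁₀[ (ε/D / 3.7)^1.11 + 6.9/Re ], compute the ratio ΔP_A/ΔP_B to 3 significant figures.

ΔP_A/ΔP_B ≈ 0.425

Pipe A: V = Q/A = 0.003917/0.003959 = 0.9893 m/s; Re = 7.278e+04; ε/D = 1.69e-05; Haaland → f = 0.01912; ΔP_A = f(L/D)(ρV²/2) = 1.914e+04 Pa.
Pipe B: V = Q/A = 0.003917/0.002715 = 1.442 m/s; Re = 8.788e+04; ε/D = 0.00141; Haaland → f = 0.02353; ΔP_B = f(L/D)(ρV²/2) = 4.502e+04 Pa.
ΔP_A/ΔP_B = 1.914e+04/4.502e+04 = 0.425.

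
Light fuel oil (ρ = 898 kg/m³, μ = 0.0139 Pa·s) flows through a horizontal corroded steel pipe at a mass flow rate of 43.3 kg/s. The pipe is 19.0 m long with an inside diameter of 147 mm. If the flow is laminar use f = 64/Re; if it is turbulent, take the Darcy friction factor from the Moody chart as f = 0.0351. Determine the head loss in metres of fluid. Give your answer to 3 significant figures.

h_f ≈ 1.87 m

A = πD²/4 = π(0.147)²/4 = 0.01697 m²; mean velocity V = ṁ/(ρA) = 43.3/(898 · 0.01697) = 2.841 m/s.
Reynolds number Re = ρVD/μ = 898 · 2.841 · 0.147 / 0.0139 = 2.698e+04.
Re > 4000 → turbulent; use the Moody-chart value f = 0.0351.
Darcy-Weisbach: ΔP = f(L/D)(ρV²/2) = 0.0351·(19/0.147)·(898·2.841²/2) = 0.0351·129.3·3624 = 1.644e+04 Pa.
Head loss h_f = ΔP/(ρg) = 1.644e+04/(898·9.81) = 1.87 m.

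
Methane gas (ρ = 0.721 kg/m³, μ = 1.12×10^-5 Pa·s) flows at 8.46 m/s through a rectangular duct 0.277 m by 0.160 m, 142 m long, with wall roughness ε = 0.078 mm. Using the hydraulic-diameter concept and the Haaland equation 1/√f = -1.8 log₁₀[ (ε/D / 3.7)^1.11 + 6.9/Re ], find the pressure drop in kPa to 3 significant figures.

ΔP ≈ 0.349 kPa

Hydraulic diameter D_h = 4A/P = 4·(0.277·0.16)/(2·(0.277+0.16)) = 0.1773/0.874 = 0.2028 m.
Re = ρVD_h/μ = 0.721·8.46·0.2028/1.12e-05 = 1.105e+05.
ε/D_h = 7.8e-05/0.2028 = 0.000385; Haaland gives 1/√f = -1.8 log₁₀[3.79e-05+6.25e-05] = 7.197, so f = 0.01931.
ΔP = f(L/D_h)(ρV²/2) = 0.01931·142/0.2028·25.8 = 348.7 Pa.
ΔP = 0.349 kPa.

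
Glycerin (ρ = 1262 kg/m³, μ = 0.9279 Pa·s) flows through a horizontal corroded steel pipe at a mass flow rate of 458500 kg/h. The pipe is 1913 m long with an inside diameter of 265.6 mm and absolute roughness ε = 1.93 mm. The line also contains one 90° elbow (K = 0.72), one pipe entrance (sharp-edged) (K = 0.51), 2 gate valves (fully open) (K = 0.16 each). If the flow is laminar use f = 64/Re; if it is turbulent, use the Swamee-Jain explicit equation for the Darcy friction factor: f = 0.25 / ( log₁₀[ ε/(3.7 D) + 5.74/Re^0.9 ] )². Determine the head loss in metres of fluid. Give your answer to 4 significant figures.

h_f ≈ 118.7 m

ṁ = 458500 kg/h = 458500/3600 = 127.4 kg/s.
A = πD²/4 = π(0.2656)²/4 = 0.0554 m²; mean velocity V = ṁ/(ρA) = 127.4/(1262 · 0.0554) = 1.822 m/s.
Reynolds number Re = ρVD/μ = 1262 · 1.822 · 0.2656 / 0.928 = 658.
Re < 2300 → laminar flow, so f = 64/Re = 64/658 = 0.09727 (the turbulent correlation is not needed).
Total minor-loss coefficient ΣK = 1·0.72 + 1·0.51 + 2·0.16 = 1.55.
ΔP = [f·L/D + ΣK]·(ρV²/2) = [0.09727·1913/0.2656 + 1.55]·(1262·1.822²/2) = [700.6 + 1.55]·2094 = 1.47e+06 Pa.
Head loss h_f = ΔP/(ρg) = 1.47e+06/(1262·9.81) = 118.7 m.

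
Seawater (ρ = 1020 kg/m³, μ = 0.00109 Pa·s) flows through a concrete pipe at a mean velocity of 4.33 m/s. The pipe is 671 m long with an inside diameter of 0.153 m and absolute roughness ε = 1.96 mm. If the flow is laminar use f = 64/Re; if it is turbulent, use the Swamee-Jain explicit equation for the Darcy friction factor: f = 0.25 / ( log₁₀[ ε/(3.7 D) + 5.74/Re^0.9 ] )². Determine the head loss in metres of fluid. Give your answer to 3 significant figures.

h_f ≈ 174 m

Reynolds number Re = ρVD/μ = 1020 · 4.33 · 0.153 / 0.00109 = 6.199e+05.
Re > 4000 → turbulent. Relative roughness ε/D = 0.00196/0.153 = 0.0128. Swamee-Jain: f = 0.25/(log₁₀[0.0128/3.7 + 5.74/6.199e+05^0.9])² = 0.25/(log₁₀[0.00346 + 3.51e-05])² = 0.25/(-2.456)² = 0.04144.
Darcy-Weisbach: ΔP = f(L/D)(ρV²/2) = 0.04144·(671/0.153)·(1020·4.33²/2) = 0.04144·4386·9562 = 1.738e+06 Pa.
Head loss h_f = ΔP/(ρg) = 1.738e+06/(1020·9.81) = 174 m.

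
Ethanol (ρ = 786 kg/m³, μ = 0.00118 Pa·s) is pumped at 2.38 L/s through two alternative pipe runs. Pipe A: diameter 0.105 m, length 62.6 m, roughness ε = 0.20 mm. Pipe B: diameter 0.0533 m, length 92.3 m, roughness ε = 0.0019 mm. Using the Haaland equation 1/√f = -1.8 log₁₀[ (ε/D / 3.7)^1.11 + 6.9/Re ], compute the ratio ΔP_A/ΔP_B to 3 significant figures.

Pipe A: V = Q/A = 0.00238/0.008659 = 0.2749 m/s; Re = 1.922e+04; ε/D = 0.0019; Haaland → f = 0.0295; ΔP_A = f(L/D)(ρV²/2) = 522.2 Pa.
Pipe B: V = Q/A = 0.00238/0.002231 = 1.067 m/s; Re = 3.787e+04; ε/D = 3.56e-05; Haaland → f = 0.02215; ΔP_B = f(L/D)(ρV²/2) = 1.715e+04 Pa.
ΔP_A/ΔP_B = 522.2/1.715e+04 = 0.0304.

ΔP_A/ΔP_B ≈ 0.0304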